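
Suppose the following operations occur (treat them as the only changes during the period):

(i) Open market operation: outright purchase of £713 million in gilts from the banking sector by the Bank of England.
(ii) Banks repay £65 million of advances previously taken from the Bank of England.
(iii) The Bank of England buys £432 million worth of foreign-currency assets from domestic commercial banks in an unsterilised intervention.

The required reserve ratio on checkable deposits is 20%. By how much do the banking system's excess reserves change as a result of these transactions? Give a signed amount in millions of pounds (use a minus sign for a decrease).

OMO purchase (from banks) £713 million: reserves +£713M, deposits 0.
Discount-window repayment £65 million: reserves −£65M, deposits 0.
FX purchase £432 million: reserves +£432M, deposits 0.
Totals: Δreserves = +£1080M, Δdeposits = 0.
Δrequired reserves = 20% × 0 = 0.
Δexcess reserves = Δreserves − Δrequired = +£1080M − (0) = +£1080 million.

+£1080 million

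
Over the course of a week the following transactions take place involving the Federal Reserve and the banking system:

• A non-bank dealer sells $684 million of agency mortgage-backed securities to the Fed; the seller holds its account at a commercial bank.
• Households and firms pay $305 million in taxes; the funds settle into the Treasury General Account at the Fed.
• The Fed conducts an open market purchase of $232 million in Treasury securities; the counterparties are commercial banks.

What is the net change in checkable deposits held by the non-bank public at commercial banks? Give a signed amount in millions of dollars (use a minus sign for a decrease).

Fed balance sheet:
  Assets:      Securities +$916M
  Liabilities: Bank reserves +$611M, Government deposits +$305M
Commercial banking system:
  Assets:      Reserves at CB +$611M, Securities −$232M
  Liabilities: Checkable deposits +$379M
So the change in checkable deposits held by the non-bank public at commercial banks is +$379 million.

+$379 million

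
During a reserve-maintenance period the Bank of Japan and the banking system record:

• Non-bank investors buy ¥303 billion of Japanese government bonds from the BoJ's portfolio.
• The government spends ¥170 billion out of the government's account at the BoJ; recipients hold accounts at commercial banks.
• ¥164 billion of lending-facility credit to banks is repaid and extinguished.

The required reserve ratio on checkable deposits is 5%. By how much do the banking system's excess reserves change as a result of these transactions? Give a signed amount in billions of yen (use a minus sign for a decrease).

-¥290.35 billion

Asset sale (to non-banks) ¥303 billion: reserves −¥303B, deposits −¥303B.
Government spending ¥170 billion: reserves +¥170B, deposits +¥170B.
Discount-window repayment ¥164 billion: reserves −¥164B, deposits 0.
Totals: Δreserves = −¥297B, Δdeposits = −¥133B.
Δrequired reserves = 5% × −¥133B = −¥6.65B.
Δexcess reserves = Δreserves − Δrequired = −¥297B − (−¥6.65B) = -¥290.35 billion.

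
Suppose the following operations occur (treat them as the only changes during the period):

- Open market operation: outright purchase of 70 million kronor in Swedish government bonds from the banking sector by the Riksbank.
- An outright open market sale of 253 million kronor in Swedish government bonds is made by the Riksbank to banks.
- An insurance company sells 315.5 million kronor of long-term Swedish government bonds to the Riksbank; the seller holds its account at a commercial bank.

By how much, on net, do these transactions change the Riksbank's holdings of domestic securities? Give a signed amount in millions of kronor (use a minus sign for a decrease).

+132.5 million

OMO purchase (from banks) 70 million kronor: securities added to the Riksbank's portfolio → +70M.
OMO sale (to banks) 253 million kronor: securities removed from the Riksbank's portfolio → −253M.
Asset purchase (from non-banks) 315.5 million kronor: securities added to the Riksbank's portfolio → +315.5M.
Net: 70 − 253 + 315.5 = +132.5 million.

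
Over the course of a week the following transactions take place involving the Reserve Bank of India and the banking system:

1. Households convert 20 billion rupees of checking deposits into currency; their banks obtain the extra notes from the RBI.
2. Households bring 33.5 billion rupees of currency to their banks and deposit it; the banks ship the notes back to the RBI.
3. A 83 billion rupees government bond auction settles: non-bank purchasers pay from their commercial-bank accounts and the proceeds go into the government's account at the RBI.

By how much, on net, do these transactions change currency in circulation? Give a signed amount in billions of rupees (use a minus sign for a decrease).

RBI balance sheet:
  Assets:      no change
  Liabilities: Bank reserves −69.5B, Currency in circulation −13.5B, Government deposits +83B
Commercial banking system:
  Assets:      Reserves at CB −69.5B
  Liabilities: Checkable deposits −69.5B
So the change in currency in circulation is -13.5 billion.

-13.5 billion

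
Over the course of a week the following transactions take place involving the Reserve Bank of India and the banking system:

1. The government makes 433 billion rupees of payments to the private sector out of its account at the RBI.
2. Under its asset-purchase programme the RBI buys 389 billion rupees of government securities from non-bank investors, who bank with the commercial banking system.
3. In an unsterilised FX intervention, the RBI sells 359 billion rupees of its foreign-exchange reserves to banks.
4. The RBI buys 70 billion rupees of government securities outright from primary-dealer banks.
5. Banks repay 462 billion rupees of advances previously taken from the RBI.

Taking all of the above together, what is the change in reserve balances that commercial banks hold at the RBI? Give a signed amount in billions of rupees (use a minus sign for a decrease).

Government spending 433 billion rupees: government payments flow into bank reserve accounts → +433B.
Asset purchase (from non-banks) 389 billion rupees: the RBI pays by crediting reserve accounts → +389B.
FX sale 359 billion rupees: the buying banks pay out of their reserve balances → −359B.
OMO purchase (from banks) 70 billion rupees: the RBI pays by crediting reserve accounts → +70B.
Discount-window repayment 462 billion rupees: repayment is debited from reserves → −462B.
Net: 433 + 389 − 359 + 70 − 462 = +71 billion.

+71 billion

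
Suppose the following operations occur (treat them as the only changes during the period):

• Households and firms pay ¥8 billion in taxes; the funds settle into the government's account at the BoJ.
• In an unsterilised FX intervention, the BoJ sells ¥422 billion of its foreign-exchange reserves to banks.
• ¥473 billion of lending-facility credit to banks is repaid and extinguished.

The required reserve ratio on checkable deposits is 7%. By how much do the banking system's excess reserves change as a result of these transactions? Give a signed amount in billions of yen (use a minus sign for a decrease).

Government account inflow ¥8 billion: reserves −¥8B, deposits −¥8B.
FX sale ¥422 billion: reserves −¥422B, deposits 0.
Discount-window repayment ¥473 billion: reserves −¥473B, deposits 0.
Totals: Δreserves = −¥903B, Δdeposits = −¥8B.
Δrequired reserves = 7% × −¥8B = −¥0.56B.
Δexcess reserves = Δreserves − Δrequired = −¥903B − (−¥0.56B) = -¥902.44 billion.

-¥902.44 billion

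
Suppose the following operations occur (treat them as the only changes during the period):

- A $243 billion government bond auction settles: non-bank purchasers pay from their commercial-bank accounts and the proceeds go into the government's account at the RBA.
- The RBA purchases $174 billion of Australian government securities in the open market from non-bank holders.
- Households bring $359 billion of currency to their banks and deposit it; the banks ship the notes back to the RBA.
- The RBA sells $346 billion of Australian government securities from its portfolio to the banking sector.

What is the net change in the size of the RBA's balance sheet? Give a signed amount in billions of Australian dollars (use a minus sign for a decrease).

-$172 billion

Government account inflow $243 billion: only the composition of liabilities changes → 0.
Asset purchase (from non-banks) $174 billion: an RBA asset is acquired → +$174B.
Currency deposit $359 billion: only the composition of liabilities changes → 0.
OMO sale (to banks) $346 billion: an RBA asset is shed → −$346B.
Net: 0 + 174 + 0 − 346 = -$172 billion.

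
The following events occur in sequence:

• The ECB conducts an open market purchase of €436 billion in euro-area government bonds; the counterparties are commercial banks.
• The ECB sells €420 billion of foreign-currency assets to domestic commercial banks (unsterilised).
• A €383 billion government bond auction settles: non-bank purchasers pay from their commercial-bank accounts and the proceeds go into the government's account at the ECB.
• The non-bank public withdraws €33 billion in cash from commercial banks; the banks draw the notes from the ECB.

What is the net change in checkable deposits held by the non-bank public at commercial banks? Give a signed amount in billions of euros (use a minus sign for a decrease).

-€416 billion

ECB balance sheet:
  Assets:      Securities +€436B, Foreign assets −€420B
  Liabilities: Bank reserves −€400B, Currency in circulation +€33B, Government deposits +€383B
Commercial banking system:
  Assets:      Reserves at CB −€400B, Securities −€436B, Foreign assets +€420B
  Liabilities: Checkable deposits −€416B
So the change in checkable deposits held by the non-bank public at commercial banks is -€416 billion.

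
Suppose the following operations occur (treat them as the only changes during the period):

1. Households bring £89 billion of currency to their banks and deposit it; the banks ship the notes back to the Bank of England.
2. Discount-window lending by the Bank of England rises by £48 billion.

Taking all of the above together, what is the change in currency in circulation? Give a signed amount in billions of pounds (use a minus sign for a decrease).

-£89 billion

Bank of England balance sheet:
  Assets:      Loans to banks +£48B
  Liabilities: Bank reserves +£137B, Currency in circulation −£89B
Commercial banking system:
  Assets:      Reserves at CB +£137B
  Liabilities: Checkable deposits +£89B, Borrowings from CB +£48B
So the change in currency in circulation is -£89 billion.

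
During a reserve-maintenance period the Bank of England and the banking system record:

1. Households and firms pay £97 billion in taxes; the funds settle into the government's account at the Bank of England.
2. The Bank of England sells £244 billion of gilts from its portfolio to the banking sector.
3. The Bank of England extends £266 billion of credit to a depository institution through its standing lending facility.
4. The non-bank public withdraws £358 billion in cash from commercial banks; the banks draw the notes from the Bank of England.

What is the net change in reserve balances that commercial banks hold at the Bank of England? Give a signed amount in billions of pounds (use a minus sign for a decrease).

Bank of England balance sheet:
  Assets:      Securities −£244B, Loans to banks +£266B
  Liabilities: Bank reserves −£433B, Currency in circulation +£358B, Government deposits +£97B
Commercial banking system:
  Assets:      Reserves at CB −£433B, Securities +£244B
  Liabilities: Checkable deposits −£455B, Borrowings from CB +£266B
So the change in reserve balances that commercial banks hold at the Bank of England is -£433 billion.

-£433 billion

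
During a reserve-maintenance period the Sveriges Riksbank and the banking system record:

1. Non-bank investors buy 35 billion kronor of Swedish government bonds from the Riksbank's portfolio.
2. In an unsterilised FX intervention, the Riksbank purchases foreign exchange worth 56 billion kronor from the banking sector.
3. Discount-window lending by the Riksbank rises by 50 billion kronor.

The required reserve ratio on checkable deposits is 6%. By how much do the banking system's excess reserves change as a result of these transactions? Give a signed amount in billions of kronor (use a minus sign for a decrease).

Asset sale (to non-banks) 35 billion kronor: reserves −35B, deposits −35B.
FX purchase 56 billion kronor: reserves +56B, deposits 0.
Discount-window loan 50 billion kronor: reserves +50B, deposits 0.
Totals: Δreserves = +71B, Δdeposits = −35B.
Δrequired reserves = 6% × −35B = −2.1B.
Δexcess reserves = Δreserves − Δrequired = +71B − (−2.1B) = +73.1 billion.

+73.1 billion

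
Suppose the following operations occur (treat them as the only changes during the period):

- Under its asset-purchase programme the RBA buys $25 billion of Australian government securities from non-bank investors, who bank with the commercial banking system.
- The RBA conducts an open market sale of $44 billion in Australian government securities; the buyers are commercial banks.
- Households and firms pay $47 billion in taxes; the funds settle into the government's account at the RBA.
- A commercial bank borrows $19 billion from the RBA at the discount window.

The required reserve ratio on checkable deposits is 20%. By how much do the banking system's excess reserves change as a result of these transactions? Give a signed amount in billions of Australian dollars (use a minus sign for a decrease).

Asset purchase (from non-banks) $25 billion: reserves +$25B, deposits +$25B.
OMO sale (to banks) $44 billion: reserves −$44B, deposits 0.
Government account inflow $47 billion: reserves −$47B, deposits −$47B.
Discount-window loan $19 billion: reserves +$19B, deposits 0.
Totals: Δreserves = −$47B, Δdeposits = −$22B.
Δrequired reserves = 20% × −$22B = −$4.4B.
Δexcess reserves = Δreserves − Δrequired = −$47B − (−$4.4B) = -$42.6 billion.

-$42.6 billion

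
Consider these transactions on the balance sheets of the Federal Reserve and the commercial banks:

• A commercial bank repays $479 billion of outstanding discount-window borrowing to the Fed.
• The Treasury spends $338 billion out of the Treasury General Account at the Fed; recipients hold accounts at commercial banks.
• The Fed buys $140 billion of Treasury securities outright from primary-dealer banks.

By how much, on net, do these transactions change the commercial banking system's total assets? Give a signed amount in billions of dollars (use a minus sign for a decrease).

Discount-window repayment $479 billion: bank balance sheets shrink → −$479B.
Government spending $338 billion: bank balance sheets expand → +$338B.
OMO purchase (from banks) $140 billion: just an asset swap on bank balance sheets → 0.
Net: −479 + 338 + 0 = -$141 billion.

-$141 billion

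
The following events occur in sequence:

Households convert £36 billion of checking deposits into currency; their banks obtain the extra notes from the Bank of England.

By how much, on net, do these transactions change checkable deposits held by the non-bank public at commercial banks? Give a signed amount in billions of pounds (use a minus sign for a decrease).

-£36 billion

Currency withdrawal £36 billion: non-bank counterparties' bank balances fall → −£36B.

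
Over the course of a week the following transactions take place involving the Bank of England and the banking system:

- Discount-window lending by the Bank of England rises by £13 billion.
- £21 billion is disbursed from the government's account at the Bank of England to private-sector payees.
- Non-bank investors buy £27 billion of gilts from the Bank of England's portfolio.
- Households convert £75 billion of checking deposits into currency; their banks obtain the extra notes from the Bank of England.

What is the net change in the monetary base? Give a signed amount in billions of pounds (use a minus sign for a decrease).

Discount-window loan £13 billion: Bank of England balance sheet expands → +£13B.
Government spending £21 billion: a non-base liability converts back to reserves → +£21B.
Asset sale (to non-banks) £27 billion: Bank of England balance sheet contracts → −£27B.
Currency withdrawal £75 billion: just a shift between currency and reserves — both are base money → 0.
Net: 13 + 21 − 27 + 0 = +£7 billion.

+£7 billion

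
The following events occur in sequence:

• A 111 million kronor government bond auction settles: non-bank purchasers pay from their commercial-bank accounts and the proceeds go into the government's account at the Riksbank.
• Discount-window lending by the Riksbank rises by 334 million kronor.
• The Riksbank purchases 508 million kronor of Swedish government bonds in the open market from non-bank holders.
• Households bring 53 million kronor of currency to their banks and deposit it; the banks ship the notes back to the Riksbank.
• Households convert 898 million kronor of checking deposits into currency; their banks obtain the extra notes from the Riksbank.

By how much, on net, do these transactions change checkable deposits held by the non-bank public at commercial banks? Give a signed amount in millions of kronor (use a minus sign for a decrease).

-448 million

Government account inflow 111 million kronor: non-bank counterparties' bank balances fall → −111M.
Discount-window loan 334 million kronor: the counterparty is a bank, so public deposits are unchanged → 0.
Asset purchase (from non-banks) 508 million kronor: non-bank counterparties' bank balances rise → +508M.
Currency deposit 53 million kronor: non-bank counterparties' bank balances rise → +53M.
Currency withdrawal 898 million kronor: non-bank counterparties' bank balances fall → −898M.
Net: −111 + 0 + 508 + 53 − 898 = -448 million.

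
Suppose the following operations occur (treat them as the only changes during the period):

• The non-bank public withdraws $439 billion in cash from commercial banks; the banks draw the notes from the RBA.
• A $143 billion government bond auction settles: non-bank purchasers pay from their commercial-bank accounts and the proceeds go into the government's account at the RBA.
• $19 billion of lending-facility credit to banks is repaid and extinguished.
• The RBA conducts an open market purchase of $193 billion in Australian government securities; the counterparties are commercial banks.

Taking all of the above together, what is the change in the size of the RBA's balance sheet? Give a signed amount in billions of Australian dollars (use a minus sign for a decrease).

+$174 billion

Currency withdrawal $439 billion: only the composition of liabilities changes → 0.
Government account inflow $143 billion: only the composition of liabilities changes → 0.
Discount-window repayment $19 billion: an RBA asset is shed → −$19B.
OMO purchase (from banks) $193 billion: an RBA asset is acquired → +$193B.
Net: 0 + 0 − 19 + 193 = +$174 billion.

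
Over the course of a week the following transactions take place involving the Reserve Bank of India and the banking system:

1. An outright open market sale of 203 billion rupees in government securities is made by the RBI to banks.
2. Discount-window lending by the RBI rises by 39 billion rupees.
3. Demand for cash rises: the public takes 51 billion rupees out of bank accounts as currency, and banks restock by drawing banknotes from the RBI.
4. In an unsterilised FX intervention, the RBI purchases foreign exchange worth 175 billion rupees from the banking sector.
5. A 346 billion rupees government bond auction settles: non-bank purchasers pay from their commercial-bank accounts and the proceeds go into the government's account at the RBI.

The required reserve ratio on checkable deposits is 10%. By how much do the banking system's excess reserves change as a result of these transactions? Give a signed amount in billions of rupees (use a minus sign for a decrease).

-346.3 billion

OMO sale (to banks) 203 billion rupees: reserves −203B, deposits 0.
Discount-window loan 39 billion rupees: reserves +39B, deposits 0.
Currency withdrawal 51 billion rupees: reserves −51B, deposits −51B.
FX purchase 175 billion rupees: reserves +175B, deposits 0.
Government account inflow 346 billion rupees: reserves −346B, deposits −346B.
Totals: Δreserves = −386B, Δdeposits = −397B.
Δrequired reserves = 10% × −397B = −39.7B.
Δexcess reserves = Δreserves − Δrequired = −386B − (−39.7B) = -346.3 billion.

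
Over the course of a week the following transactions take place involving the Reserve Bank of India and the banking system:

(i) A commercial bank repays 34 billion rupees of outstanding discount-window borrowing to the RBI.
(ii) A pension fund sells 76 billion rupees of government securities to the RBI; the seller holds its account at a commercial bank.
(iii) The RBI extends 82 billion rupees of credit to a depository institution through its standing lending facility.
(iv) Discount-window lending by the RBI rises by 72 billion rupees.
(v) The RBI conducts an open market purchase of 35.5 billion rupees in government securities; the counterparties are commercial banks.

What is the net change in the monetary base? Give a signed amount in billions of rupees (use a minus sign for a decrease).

RBI balance sheet:
  Assets:      Securities +111.5B, Loans to banks +120B
  Liabilities: Bank reserves +231.5B
Monetary base = currency + reserves: 0 + (+231.5B) = +231.5 billion.

+231.5 billion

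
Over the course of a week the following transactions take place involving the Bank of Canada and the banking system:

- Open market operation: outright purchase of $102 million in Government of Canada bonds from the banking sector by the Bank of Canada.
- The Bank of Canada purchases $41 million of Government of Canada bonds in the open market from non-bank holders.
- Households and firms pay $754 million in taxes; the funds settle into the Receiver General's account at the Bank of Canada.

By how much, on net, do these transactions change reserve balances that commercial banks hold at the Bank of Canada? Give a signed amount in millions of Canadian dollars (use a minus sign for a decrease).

-$611 million

Bank of Canada balance sheet:
  Assets:      Securities +$143M
  Liabilities: Bank reserves −$611M, Government deposits +$754M
So the change in reserve balances that commercial banks hold at the Bank of Canada is -$611 million.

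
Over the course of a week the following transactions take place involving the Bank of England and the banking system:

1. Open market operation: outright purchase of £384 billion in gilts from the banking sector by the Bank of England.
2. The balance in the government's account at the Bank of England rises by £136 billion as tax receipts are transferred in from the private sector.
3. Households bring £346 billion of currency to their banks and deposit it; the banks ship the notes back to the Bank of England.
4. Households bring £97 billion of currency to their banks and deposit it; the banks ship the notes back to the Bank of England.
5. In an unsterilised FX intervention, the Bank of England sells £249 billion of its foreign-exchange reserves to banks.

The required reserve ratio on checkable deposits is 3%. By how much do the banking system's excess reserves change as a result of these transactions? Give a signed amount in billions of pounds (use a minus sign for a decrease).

OMO purchase (from banks) £384 billion: reserves +£384B, deposits 0.
Government account inflow £136 billion: reserves −£136B, deposits −£136B.
Currency deposit £346 billion: reserves +£346B, deposits +£346B.
Currency deposit £97 billion: reserves +£97B, deposits +£97B.
FX sale £249 billion: reserves −£249B, deposits 0.
Totals: Δreserves = +£442B, Δdeposits = +£307B.
Δrequired reserves = 3% × +£307B = +£9.21B.
Δexcess reserves = Δreserves − Δrequired = +£442B − (+£9.21B) = +£432.79 billion.

+£432.79 billion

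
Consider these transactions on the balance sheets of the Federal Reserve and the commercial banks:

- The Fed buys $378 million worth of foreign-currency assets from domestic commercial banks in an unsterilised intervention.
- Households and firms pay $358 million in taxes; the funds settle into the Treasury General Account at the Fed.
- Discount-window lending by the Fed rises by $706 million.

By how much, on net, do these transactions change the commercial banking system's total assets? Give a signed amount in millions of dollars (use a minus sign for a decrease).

+$348 million

Fed balance sheet:
  Assets:      Loans to banks +$706M, Foreign assets +$378M
  Liabilities: Bank reserves +$726M, Government deposits +$358M
Commercial banking system:
  Assets:      Reserves at CB +$726M, Foreign assets −$378M
  Liabilities: Checkable deposits −$358M, Borrowings from CB +$706M
Change in total bank assets = +$348 million.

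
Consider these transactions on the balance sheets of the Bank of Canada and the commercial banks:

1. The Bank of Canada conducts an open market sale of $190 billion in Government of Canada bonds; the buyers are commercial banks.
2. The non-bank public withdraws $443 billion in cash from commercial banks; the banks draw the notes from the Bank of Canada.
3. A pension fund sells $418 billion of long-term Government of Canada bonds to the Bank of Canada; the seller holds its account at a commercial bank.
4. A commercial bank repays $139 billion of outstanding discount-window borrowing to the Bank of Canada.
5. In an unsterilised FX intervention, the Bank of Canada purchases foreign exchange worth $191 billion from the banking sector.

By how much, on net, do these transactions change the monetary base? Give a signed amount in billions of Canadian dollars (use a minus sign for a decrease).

+$280 billion

Bank of Canada balance sheet:
  Assets:      Securities +$228B, Loans to banks −$139B, Foreign assets +$191B
  Liabilities: Bank reserves −$163B, Currency in circulation +$443B
Commercial banking system:
  Assets:      Reserves at CB −$163B, Securities +$190B, Foreign assets −$191B
  Liabilities: Checkable deposits −$25B, Borrowings from CB −$139B
Monetary base = currency + reserves: +$443B + (−$163B) = +$280 billion.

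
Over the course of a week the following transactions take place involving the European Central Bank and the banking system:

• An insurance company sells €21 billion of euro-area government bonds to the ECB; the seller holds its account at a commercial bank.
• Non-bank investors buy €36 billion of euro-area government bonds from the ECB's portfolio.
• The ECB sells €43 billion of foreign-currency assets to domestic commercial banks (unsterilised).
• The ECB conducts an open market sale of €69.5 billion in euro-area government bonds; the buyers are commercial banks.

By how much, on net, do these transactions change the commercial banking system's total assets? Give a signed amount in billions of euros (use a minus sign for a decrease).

-€15 billion

Asset purchase (from non-banks) €21 billion: bank balance sheets expand → +€21B.
Asset sale (to non-banks) €36 billion: bank balance sheets shrink → −€36B.
FX sale €43 billion: just an asset swap on bank balance sheets → 0.
OMO sale (to banks) €69.5 billion: just an asset swap on bank balance sheets → 0.
Net: 21 − 36 + 0 + 0 = -€15 billion.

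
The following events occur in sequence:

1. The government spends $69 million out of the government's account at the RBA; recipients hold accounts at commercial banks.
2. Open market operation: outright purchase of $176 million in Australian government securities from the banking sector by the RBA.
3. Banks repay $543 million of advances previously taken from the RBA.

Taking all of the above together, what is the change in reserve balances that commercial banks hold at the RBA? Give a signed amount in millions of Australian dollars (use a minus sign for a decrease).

Government spending $69 million: government payments flow into bank reserve accounts → +$69M.
OMO purchase (from banks) $176 million: the RBA pays by crediting reserve accounts → +$176M.
Discount-window repayment $543 million: repayment is debited from reserves → −$543M.
Net: 69 + 176 − 543 = -$298 million.

-$298 million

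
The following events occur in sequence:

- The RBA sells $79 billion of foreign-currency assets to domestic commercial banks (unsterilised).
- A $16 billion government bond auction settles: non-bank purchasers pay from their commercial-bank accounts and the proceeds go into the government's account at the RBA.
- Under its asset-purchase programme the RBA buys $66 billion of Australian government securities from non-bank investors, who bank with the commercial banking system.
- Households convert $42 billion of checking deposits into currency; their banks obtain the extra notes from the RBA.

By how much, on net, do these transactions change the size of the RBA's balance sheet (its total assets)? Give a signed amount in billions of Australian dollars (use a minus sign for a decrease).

FX sale $79 billion: an RBA asset is shed → −$79B.
Government account inflow $16 billion: only the composition of liabilities changes → 0.
Asset purchase (from non-banks) $66 billion: an RBA asset is acquired → +$66B.
Currency withdrawal $42 billion: only the composition of liabilities changes → 0.
Net: −79 + 0 + 66 + 0 = -$13 billion.

-$13 billion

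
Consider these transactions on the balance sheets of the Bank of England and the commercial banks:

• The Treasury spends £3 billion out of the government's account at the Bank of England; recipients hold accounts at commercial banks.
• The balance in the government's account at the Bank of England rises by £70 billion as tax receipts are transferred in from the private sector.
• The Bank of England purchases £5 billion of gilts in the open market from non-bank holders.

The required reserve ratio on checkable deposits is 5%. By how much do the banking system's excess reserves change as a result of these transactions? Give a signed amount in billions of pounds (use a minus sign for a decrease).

Government spending £3 billion: reserves +£3B, deposits +£3B.
Government account inflow £70 billion: reserves −£70B, deposits −£70B.
Asset purchase (from non-banks) £5 billion: reserves +£5B, deposits +£5B.
Totals: Δreserves = −£62B, Δdeposits = −£62B.
Δrequired reserves = 5% × −£62B = −£3.1B.
Δexcess reserves = Δreserves − Δrequired = −£62B − (−£3.1B) = -£58.9 billion.

-£58.9 billion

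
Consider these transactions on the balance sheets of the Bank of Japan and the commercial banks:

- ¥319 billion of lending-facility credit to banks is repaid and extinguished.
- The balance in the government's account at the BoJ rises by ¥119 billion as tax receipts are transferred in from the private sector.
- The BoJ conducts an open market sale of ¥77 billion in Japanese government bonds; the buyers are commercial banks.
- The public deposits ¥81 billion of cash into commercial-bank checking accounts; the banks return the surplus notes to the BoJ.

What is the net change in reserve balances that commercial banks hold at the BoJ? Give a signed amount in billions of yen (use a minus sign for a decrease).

Discount-window repayment ¥319 billion: repayment is debited from reserves → −¥319B.
Government account inflow ¥119 billion: funds move from bank reserves into the government account → −¥119B.
OMO sale (to banks) ¥77 billion: the buying banks pay out of their reserve balances → −¥77B.
Currency deposit ¥81 billion: returned notes are swapped for reserve credit → +¥81B.
Net: −319 − 119 − 77 + 81 = -¥434 billion.

-¥434 billion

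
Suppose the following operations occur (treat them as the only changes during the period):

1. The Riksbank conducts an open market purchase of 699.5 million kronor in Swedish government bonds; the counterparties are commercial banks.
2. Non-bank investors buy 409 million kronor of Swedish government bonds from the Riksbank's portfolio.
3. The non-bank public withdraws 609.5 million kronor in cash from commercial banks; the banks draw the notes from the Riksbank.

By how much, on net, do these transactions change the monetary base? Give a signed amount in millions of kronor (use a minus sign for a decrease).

+290.5 million

OMO purchase (from banks) 699.5 million kronor: Riksbank balance sheet expands → +699.5M.
Asset sale (to non-banks) 409 million kronor: Riksbank balance sheet contracts → −409M.
Currency withdrawal 609.5 million kronor: just a shift between currency and reserves — both are base money → 0.
Net: 699.5 − 409 + 0 = +290.5 million.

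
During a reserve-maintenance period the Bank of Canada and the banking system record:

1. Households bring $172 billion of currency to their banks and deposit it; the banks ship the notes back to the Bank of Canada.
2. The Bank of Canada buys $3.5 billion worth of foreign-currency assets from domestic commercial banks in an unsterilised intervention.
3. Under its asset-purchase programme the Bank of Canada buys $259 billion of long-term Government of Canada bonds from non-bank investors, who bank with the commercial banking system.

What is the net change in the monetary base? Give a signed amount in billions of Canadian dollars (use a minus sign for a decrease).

+$262.5 billion

Bank of Canada balance sheet:
  Assets:      Securities +$259B, Foreign assets +$3.5B
  Liabilities: Bank reserves +$434.5B, Currency in circulation −$172B
Monetary base = currency + reserves: −$172B + (+$434.5B) = +$262.5 billion.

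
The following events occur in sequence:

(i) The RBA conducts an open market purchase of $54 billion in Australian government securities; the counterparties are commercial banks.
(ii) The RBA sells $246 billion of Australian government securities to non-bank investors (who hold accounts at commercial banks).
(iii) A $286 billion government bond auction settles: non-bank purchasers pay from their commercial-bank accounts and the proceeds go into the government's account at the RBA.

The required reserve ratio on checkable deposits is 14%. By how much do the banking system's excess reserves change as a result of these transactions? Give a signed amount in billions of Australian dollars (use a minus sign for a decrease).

-$403.52 billion

OMO purchase (from banks) $54 billion: reserves +$54B, deposits 0.
Asset sale (to non-banks) $246 billion: reserves −$246B, deposits −$246B.
Government account inflow $286 billion: reserves −$286B, deposits −$286B.
Totals: Δreserves = −$478B, Δdeposits = −$532B.
Δrequired reserves = 14% × −$532B = −$74.48B.
Δexcess reserves = Δreserves − Δrequired = −$478B − (−$74.48B) = -$403.52 billion.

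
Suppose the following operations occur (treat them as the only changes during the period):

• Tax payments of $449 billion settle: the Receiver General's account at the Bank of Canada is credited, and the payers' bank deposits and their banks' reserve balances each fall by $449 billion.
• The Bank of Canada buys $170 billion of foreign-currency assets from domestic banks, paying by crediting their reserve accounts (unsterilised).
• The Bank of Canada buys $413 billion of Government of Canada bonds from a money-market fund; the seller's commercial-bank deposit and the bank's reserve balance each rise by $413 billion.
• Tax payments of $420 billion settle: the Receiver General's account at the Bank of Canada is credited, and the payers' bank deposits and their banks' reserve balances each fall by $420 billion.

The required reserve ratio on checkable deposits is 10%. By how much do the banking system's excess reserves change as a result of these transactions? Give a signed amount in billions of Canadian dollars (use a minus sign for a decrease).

-$240.4 billion

Government account inflow $449 billion: reserves −$449B, deposits −$449B.
FX purchase $170 billion: reserves +$170B, deposits 0.
Asset purchase (from non-banks) $413 billion: reserves +$413B, deposits +$413B.
Government account inflow $420 billion: reserves −$420B, deposits −$420B.
Totals: Δreserves = −$286B, Δdeposits = −$456B.
Δrequired reserves = 10% × −$456B = −$45.6B.
Δexcess reserves = Δreserves − Δrequired = −$286B − (−$45.6B) = -$240.4 billion.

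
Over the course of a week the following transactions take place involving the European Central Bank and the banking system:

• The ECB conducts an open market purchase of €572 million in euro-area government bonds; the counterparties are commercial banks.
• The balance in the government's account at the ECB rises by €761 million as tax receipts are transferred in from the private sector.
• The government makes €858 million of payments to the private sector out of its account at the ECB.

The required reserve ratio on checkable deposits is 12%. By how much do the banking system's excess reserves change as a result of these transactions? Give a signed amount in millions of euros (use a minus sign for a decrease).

+€657.36 million

OMO purchase (from banks) €572 million: reserves +€572M, deposits 0.
Government account inflow €761 million: reserves −€761M, deposits −€761M.
Government spending €858 million: reserves +€858M, deposits +€858M.
Totals: Δreserves = +€669M, Δdeposits = +€97M.
Δrequired reserves = 12% × +€97M = +€11.64M.
Δexcess reserves = Δreserves − Δrequired = +€669M − (+€11.64M) = +€657.36 million.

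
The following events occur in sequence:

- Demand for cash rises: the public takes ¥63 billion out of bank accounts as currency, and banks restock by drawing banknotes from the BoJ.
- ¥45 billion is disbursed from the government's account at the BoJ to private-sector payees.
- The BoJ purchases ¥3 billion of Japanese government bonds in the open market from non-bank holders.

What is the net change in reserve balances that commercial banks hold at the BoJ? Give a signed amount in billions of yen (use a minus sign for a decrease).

Currency withdrawal ¥63 billion: banks swap reserves for currency → −¥63B.
Government spending ¥45 billion: government payments flow into bank reserve accounts → +¥45B.
Asset purchase (from non-banks) ¥3 billion: the BoJ pays by crediting reserve accounts → +¥3B.
Net: −63 + 45 + 3 = -¥15 billion.

-¥15 billion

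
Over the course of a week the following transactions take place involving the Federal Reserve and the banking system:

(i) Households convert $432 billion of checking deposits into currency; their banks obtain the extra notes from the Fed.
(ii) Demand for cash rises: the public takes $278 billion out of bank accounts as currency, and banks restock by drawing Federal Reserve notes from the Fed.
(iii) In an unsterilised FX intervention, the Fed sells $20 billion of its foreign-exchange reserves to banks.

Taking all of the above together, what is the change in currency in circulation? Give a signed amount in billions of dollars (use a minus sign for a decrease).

+$710 billion

Currency withdrawal $432 billion: notes leave the central bank → +$432B.
Currency withdrawal $278 billion: notes leave the central bank → +$278B.
FX sale $20 billion: no currency enters or leaves circulation → 0.
Net: 432 + 278 + 0 = +$710 billion.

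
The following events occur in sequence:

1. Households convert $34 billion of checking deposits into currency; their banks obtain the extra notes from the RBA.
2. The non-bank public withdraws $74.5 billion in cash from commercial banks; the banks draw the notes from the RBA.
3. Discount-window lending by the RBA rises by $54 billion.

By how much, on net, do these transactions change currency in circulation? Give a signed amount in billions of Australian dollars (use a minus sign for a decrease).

+$108.5 billion

RBA balance sheet:
  Assets:      Loans to banks +$54B
  Liabilities: Bank reserves −$54.5B, Currency in circulation +$108.5B
Commercial banking system:
  Assets:      Reserves at CB −$54.5B
  Liabilities: Checkable deposits −$108.5B, Borrowings from CB +$54B
So the change in currency in circulation is +$108.5 billion.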